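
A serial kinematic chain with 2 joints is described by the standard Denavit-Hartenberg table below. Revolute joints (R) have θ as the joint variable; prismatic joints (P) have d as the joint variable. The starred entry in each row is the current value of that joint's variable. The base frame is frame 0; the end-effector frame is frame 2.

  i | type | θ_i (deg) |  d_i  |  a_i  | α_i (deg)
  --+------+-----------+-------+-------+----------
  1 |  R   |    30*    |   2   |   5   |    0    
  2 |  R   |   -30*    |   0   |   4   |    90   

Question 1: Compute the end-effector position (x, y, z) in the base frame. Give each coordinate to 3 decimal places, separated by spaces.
after link 1: o_1 = (4.3301, 2.5000, 2.0000)
after link 2: o_2 = (8.3301, 2.5000, 2.0000)

8.330 2.500 2.000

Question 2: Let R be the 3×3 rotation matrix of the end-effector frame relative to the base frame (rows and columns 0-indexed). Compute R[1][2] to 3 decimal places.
-1.000

End-effector z-axis (col 2 of R) = (0.0000,-1.0000,0.0000)
R[1][2] = -1.0000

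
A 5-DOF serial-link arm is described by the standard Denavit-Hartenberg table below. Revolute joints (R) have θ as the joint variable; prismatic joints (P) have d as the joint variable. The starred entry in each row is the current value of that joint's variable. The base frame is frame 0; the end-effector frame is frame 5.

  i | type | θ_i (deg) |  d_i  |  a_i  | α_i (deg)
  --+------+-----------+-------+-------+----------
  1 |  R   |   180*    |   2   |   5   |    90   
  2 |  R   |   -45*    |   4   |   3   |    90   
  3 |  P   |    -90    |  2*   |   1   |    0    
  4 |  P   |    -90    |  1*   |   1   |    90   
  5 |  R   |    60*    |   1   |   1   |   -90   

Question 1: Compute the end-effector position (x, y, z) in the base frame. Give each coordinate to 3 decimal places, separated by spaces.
after link 1: o_1 = (-5.0000, 0.0000, 2.0000)
after link 2: o_2 = (-7.1213, 4.0000, -0.1213)
after link 3: o_3 = (-5.7071, 3.0000, -1.5355)
after link 4: o_4 = (-4.2929, 3.0000, -1.5355)
after link 5: o_5 = (-3.3270, 4.0000, -1.7944)

-3.327 4.000 -1.794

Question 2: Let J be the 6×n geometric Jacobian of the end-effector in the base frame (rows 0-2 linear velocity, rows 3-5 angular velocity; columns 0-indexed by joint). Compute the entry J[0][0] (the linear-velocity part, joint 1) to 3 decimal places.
-4.000

axis z_0 = ẑ; lever o_n−o_0 = (-3.3270,4.0000,-1.7944)
cross product → J_v[:, 0] = (-4.0000,-3.3270,0.0000)
J_ω[:, 0] = z_0
entry J[0][0] = -4.0000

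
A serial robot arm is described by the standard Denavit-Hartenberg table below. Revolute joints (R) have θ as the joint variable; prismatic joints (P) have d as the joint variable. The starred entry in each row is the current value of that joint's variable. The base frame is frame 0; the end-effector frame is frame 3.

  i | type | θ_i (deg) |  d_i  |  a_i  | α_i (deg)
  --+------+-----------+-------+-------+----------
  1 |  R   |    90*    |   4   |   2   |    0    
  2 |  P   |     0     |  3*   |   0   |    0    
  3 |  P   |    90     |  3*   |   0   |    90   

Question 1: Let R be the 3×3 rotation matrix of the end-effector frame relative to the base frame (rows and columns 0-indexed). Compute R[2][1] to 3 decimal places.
End-effector y-axis (col 1 of R) = (-0.0000,-0.0000,1.0000)
R[2][1] = 1.0000

1.000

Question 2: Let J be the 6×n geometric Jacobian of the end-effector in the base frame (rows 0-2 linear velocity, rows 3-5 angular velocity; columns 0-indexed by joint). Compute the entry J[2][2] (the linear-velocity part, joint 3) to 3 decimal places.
1.000

prismatic axis z_2 = (0.0000,0.0000,1.0000)
J_v[:, 2] = z_2; J_ω[:, 2] = (0,0,0)
entry J[2][2] = 1.0000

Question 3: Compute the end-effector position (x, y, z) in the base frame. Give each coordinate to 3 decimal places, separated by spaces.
after link 1: o_1 = (0.0000, 2.0000, 4.0000)
after link 2: o_2 = (0.0000, 2.0000, 7.0000)
after link 3: o_3 = (0.0000, 2.0000, 10.0000)

0.000 2.000 10.000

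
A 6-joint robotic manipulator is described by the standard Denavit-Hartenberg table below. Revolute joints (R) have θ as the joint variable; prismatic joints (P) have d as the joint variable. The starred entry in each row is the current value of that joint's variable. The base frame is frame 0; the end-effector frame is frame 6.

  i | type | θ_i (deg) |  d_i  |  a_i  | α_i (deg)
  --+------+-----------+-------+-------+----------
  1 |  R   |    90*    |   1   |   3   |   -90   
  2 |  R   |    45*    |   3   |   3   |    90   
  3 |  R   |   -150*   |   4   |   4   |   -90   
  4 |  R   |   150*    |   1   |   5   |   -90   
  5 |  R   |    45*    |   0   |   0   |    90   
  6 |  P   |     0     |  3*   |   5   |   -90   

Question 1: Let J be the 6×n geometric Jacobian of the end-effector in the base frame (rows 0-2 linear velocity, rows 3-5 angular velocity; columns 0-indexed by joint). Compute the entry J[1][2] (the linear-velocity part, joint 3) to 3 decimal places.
-2.102

axis z_2 = (0.0000,0.7071,0.7071); lever o_n−o_2 = (-2.9733,2.1164,-3.9951)
cross product → J_v[:, 2] = (-4.3214,-2.1024,2.1024)
J_ω[:, 2] = z_2
entry J[1][2] = -2.1024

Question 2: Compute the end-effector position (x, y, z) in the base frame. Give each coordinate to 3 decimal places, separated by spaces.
after link 1: o_1 = (0.0000, 3.0000, 1.0000)
after link 2: o_2 = (-3.0000, 5.1213, -1.1213)
after link 3: o_3 = (-1.0000, 5.5003, 4.1566)
after link 4: o_4 = (-2.2990, 6.7377, -0.6164)
after link 5: o_5 = (-2.2990, 6.7377, -0.6164)
after link 6: o_6 = (-5.9733, 7.2377, -5.1164)

-5.973 7.238 -5.116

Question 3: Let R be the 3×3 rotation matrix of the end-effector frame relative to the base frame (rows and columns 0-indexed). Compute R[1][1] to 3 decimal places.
-0.375

End-effector y-axis (col 1 of R) = (-0.3062,-0.3750,0.8750)
R[1][1] = -0.3750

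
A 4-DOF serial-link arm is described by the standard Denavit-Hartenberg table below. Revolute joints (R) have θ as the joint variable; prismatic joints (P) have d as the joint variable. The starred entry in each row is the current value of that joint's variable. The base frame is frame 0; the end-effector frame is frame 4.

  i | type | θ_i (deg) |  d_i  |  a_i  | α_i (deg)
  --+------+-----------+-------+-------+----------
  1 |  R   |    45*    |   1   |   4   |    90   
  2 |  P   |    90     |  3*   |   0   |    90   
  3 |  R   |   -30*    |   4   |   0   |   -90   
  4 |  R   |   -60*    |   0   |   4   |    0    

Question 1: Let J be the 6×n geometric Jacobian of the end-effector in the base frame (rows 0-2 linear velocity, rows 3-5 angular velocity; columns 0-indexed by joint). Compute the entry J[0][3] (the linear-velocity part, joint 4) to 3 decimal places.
axis z_3 = (0.6124,-0.6124,0.5000); lever o_n−o_3 = (1.7424,3.1566,1.7321)
cross product → J_v[:, 3] = (-2.6390,-0.1895,3.0000)
J_ω[:, 3] = z_3
entry J[0][3] = -2.6390

-2.639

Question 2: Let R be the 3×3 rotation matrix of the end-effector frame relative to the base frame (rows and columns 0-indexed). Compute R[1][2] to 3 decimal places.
-0.612

End-effector z-axis (col 2 of R) = (0.6124,-0.6124,0.5000)
R[1][2] = -0.6124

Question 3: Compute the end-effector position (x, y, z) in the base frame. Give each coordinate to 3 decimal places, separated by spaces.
9.521 6.692 2.732

after link 1: o_1 = (2.8284, 2.8284, 1.0000)
after link 2: o_2 = (4.9497, 0.7071, 1.0000)
after link 3: o_3 = (7.7782, 3.5355, 1.0000)
after link 4: o_4 = (9.5206, 6.6921, 2.7321)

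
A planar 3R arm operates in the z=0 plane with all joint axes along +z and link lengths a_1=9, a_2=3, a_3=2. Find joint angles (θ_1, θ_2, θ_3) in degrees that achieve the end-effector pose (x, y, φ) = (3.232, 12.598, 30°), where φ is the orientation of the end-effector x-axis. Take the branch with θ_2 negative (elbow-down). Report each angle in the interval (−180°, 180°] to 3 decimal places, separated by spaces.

wrist centre = target − a_3·(cos φ, sin φ) = (1.4999, 11.5980)
cos θ_2 = (136.7635−9²−3²)/(2·9·3) = 0.8660; θ_2 = -30.0041° (elbow-down)
β = atan2(11.5980,1.4999) = 82.6309°; ψ = atan2(-1.5002,11.5980) = -7.3702°
θ_1 = β − ψ = 90.0012°
θ_3 = φ − θ_1 − θ_2 = -29.9971° (wrapped to (-180°,180°])

90.001 -30.004 -29.997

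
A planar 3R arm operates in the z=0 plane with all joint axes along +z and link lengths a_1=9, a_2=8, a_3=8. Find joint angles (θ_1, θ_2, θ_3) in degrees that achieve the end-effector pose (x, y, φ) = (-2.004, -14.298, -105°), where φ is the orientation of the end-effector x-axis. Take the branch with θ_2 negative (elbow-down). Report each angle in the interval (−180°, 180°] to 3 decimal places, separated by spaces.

wrist centre = target − a_3·(cos φ, sin φ) = (0.0666, -6.5706)
cos θ_2 = (43.1771−9²−8²)/(2·9·8) = -0.7071; θ_2 = -134.9997° (elbow-down)
β = atan2(-6.5706,0.0666) = -89.4197°; ψ = atan2(-5.6569,3.3432) = -59.4172°
θ_1 = β − ψ = -30.0024°
θ_3 = φ − θ_1 − θ_2 = 60.0022° (wrapped to (-180°,180°])

-30.002 -135.000 60.002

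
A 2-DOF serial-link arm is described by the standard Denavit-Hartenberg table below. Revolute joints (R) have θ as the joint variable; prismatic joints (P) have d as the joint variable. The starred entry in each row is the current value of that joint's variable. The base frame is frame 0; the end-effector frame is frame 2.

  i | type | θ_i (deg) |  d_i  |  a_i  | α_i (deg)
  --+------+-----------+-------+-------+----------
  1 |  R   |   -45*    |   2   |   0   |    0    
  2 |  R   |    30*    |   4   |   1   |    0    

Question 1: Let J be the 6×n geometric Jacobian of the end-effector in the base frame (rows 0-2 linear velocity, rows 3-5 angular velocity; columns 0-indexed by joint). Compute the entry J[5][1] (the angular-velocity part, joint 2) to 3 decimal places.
axis z_1 = (0.0000,0.0000,1.0000); lever o_n−o_1 = (0.9659,-0.2588,4.0000)
cross product → J_v[:, 1] = (0.2588,0.9659,-0.0000)
J_ω[:, 1] = z_1
entry J[5][1] = 1.0000

1.000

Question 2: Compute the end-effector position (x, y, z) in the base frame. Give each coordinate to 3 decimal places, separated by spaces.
after link 1: o_1 = (0.0000, 0.0000, 2.0000)
after link 2: o_2 = (0.9659, -0.2588, 6.0000)

0.966 -0.259 6.000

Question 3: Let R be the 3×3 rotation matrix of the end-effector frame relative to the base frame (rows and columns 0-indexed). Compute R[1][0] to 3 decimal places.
End-effector x-axis (col 0 of R) = (0.9659,-0.2588,0.0000)
R[1][0] = -0.2588

-0.259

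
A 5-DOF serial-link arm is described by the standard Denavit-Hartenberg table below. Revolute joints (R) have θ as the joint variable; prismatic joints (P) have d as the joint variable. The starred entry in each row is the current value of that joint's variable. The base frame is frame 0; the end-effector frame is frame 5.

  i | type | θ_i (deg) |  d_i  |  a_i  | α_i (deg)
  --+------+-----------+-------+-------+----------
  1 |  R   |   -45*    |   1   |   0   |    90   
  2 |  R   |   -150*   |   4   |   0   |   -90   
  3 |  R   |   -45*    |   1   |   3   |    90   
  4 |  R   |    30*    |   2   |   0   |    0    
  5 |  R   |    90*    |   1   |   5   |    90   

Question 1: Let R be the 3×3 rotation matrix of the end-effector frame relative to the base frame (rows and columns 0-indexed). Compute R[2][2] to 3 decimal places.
-0.739

End-effector z-axis (col 2 of R) = (-0.6312,-0.2348,-0.7392)
R[2][2] = -0.7392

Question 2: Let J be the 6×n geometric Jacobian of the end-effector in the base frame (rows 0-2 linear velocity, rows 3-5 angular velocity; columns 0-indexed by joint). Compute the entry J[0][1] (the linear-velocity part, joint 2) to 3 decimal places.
2.639

axis z_1 = (-0.7071,-0.7071,0.0000); lever o_n−o_1 = (-1.6114,-7.5454,-3.7321)
cross product → J_v[:, 1] = (2.6390,-2.6390,4.1960)
J_ω[:, 1] = z_1
entry J[0][1] = 2.6390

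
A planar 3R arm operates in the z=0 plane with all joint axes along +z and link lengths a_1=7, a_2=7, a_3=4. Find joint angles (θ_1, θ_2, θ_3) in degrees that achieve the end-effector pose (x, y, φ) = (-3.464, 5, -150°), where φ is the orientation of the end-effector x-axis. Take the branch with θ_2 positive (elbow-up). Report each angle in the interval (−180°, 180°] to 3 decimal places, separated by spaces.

wrist centre = target − a_3·(cos φ, sin φ) = (0.0001, 7.0000)
cos θ_2 = (49.0000−7²−7²)/(2·7·7) = -0.5000; θ_2 = 120.0000° (elbow-up)
β = atan2(7.0000,0.0001) = 89.9992°; ψ = atan2(6.0622,3.5000) = 60.0000°
θ_1 = β − ψ = 29.9992°
θ_3 = φ − θ_1 − θ_2 = 60.0008° (wrapped to (-180°,180°])

29.999 120.000 60.001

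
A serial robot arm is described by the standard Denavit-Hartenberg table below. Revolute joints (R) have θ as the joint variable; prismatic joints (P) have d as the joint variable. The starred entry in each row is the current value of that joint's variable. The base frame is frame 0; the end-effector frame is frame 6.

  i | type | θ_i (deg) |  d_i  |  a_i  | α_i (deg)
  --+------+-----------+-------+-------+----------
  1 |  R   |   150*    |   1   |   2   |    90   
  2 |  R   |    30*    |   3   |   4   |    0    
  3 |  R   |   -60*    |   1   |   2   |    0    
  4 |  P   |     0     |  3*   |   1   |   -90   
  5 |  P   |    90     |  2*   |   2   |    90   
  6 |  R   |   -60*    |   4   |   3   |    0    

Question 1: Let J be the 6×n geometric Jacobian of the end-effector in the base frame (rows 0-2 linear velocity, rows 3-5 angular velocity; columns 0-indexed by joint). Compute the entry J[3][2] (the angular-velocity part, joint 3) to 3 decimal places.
0.500

axis z_2 = (0.5000,0.8660,0.0000); lever o_n−o_2 = (-4.7410,3.3146,-4.0179)
cross product → J_v[:, 2] = (-3.4796,2.0090,5.7631)
J_ω[:, 2] = z_2
entry J[3][2] = 0.5000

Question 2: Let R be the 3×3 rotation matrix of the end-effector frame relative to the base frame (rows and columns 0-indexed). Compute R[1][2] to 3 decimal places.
0.433

End-effector z-axis (col 2 of R) = (-0.7500,0.4330,-0.5000)
R[1][2] = 0.4330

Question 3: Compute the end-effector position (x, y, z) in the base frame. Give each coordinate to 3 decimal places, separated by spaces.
after link 1: o_1 = (-1.7321, 1.0000, 1.0000)
after link 2: o_2 = (-3.2321, 5.3301, 3.0000)
after link 3: o_3 = (-4.2321, 7.0622, 2.0000)
after link 4: o_4 = (-3.4821, 10.0933, 1.5000)
after link 5: o_5 = (-5.3481, 8.8612, 3.2321)
after link 6: o_6 = (-7.9731, 8.6447, -1.0179)

-7.973 8.645 -1.018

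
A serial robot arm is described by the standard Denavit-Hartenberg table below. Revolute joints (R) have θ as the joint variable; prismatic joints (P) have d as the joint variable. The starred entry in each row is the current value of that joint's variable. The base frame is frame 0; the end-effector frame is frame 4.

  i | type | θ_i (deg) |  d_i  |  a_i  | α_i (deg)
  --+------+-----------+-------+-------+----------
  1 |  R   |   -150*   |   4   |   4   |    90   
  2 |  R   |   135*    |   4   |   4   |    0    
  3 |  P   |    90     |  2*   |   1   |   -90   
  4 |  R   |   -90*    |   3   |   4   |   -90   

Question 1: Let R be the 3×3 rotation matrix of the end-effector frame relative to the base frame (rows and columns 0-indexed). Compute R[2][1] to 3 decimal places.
End-effector y-axis (col 1 of R) = (0.6124,0.3536,0.7071)
R[2][1] = 0.7071

0.707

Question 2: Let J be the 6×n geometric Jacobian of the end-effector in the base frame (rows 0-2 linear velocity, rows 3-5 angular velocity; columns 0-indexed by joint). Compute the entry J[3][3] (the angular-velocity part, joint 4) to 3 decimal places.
-0.612

axis z_3 = (-0.6124,-0.3536,-0.7071); lever o_n−o_3 = (-3.8371,2.4034,-2.1213)
cross product → J_v[:, 3] = (2.4495,1.4142,-2.8284)
J_ω[:, 3] = z_3
entry J[3][3] = -0.6124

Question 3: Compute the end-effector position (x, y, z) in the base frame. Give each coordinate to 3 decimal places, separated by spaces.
after link 1: o_1 = (-3.4641, -2.0000, 4.0000)
after link 2: o_2 = (-3.0146, 2.8783, 6.8284)
after link 3: o_3 = (-3.4022, 4.9639, 6.1213)
after link 4: o_4 = (-7.2394, 7.3674, 4.0000)

-7.239 7.367 4.000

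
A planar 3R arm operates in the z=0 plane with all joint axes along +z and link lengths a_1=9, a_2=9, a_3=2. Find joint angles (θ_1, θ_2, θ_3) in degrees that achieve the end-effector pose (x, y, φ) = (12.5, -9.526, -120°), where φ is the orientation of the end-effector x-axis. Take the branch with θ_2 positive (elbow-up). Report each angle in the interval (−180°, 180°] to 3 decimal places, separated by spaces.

wrist centre = target − a_3·(cos φ, sin φ) = (13.5000, -7.7939)
cos θ_2 = (242.9956−9²−9²)/(2·9·9) = 0.5000; θ_2 = 60.0018° (elbow-up)
β = atan2(-7.7939,13.5000) = -29.9991°; ψ = atan2(7.7944,13.4998) = 30.0009°
θ_1 = β − ψ = -60.0000°
θ_3 = φ − θ_1 − θ_2 = -120.0018° (wrapped to (-180°,180°])

-60.000 60.002 -120.002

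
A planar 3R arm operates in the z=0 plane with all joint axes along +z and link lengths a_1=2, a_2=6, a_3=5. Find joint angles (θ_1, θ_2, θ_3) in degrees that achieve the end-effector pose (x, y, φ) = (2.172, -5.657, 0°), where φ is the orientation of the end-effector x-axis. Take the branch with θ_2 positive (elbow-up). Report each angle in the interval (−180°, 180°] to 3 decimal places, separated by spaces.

wrist centre = target − a_3·(cos φ, sin φ) = (-2.8280, -5.6570)
cos θ_2 = (39.9992−2²−6²)/(2·2·6) = -0.0000; θ_2 = 90.0018° (elbow-up)
β = atan2(-5.6570,-2.8280) = -116.5610°; ψ = atan2(6.0000,1.9998) = 71.5667°
θ_1 = β − ψ = -188.1277°
θ_3 = φ − θ_1 − θ_2 = 98.1259° (wrapped to (-180°,180°])

171.872 90.002 98.126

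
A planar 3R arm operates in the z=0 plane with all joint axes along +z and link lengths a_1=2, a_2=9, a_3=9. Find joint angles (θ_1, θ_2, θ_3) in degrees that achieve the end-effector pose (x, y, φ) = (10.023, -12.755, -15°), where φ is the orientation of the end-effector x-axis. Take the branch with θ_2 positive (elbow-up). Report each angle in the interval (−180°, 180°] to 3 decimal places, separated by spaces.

wrist centre = target − a_3·(cos φ, sin φ) = (1.3297, -10.4256)
cos θ_2 = (110.4617−2²−9²)/(2·2·9) = 0.7073; θ_2 = 44.9867° (elbow-up)
β = atan2(-10.4256,1.3297) = -82.7318°; ψ = atan2(6.3625,8.3654) = 37.2555°
θ_1 = β − ψ = -119.9873°
θ_3 = φ − θ_1 − θ_2 = 60.0006° (wrapped to (-180°,180°])

-119.987 44.987 60.001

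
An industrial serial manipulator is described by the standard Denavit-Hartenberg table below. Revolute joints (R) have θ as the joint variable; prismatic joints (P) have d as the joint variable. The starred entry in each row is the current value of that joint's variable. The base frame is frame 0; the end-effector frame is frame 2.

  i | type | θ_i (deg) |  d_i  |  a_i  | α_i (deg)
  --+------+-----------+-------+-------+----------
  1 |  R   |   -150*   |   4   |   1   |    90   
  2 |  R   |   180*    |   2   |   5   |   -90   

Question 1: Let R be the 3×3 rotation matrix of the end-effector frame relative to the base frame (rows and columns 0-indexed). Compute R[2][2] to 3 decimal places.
End-effector z-axis (col 2 of R) = (0.0000,0.0000,-1.0000)
R[2][2] = -1.0000

-1.000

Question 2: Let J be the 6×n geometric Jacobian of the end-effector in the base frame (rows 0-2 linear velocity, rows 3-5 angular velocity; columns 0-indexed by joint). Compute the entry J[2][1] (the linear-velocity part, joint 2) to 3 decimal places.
-5.000

axis z_1 = (-0.5000,0.8660,0.0000); lever o_n−o_1 = (3.3301,4.2321,0.0000)
cross product → J_v[:, 1] = (0.0000,0.0000,-5.0000)
J_ω[:, 1] = z_1
entry J[2][1] = -5.0000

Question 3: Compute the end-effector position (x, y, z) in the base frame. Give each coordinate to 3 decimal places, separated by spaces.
after link 1: o_1 = (-0.8660, -0.5000, 4.0000)
after link 2: o_2 = (2.4641, 3.7321, 4.0000)

2.464 3.732 4.000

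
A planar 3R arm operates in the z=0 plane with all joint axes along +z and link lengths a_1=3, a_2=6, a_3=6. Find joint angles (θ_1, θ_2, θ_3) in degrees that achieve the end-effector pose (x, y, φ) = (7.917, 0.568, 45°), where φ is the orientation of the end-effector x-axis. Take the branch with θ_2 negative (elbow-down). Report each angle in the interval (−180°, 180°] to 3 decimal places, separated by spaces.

wrist centre = target − a_3·(cos φ, sin φ) = (3.6744, -3.6746)
cos θ_2 = (27.0039−3²−6²)/(2·3·6) = -0.4999; θ_2 = -119.9928° (elbow-down)
β = atan2(-3.6746,3.6744) = -45.0022°; ψ = atan2(-5.1965,0.0007) = -89.9928°
θ_1 = β − ψ = 44.9906°
θ_3 = φ − θ_1 − θ_2 = 120.0022° (wrapped to (-180°,180°])

44.991 -119.993 120.002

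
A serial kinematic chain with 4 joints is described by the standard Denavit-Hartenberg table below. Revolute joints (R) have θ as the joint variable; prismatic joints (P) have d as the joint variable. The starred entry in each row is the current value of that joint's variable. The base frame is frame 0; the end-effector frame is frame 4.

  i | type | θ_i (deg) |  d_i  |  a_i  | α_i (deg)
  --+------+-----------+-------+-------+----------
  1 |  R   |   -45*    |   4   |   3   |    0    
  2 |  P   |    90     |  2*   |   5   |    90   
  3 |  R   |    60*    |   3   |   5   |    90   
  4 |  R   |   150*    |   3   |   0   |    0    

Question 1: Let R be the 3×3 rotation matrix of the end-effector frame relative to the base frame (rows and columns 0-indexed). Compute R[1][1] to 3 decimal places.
0.436

End-effector y-axis (col 1 of R) = (-0.7891,0.4356,-0.4330)
R[1][1] = 0.4356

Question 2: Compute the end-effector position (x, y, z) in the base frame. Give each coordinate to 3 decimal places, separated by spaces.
after link 1: o_1 = (2.1213, -2.1213, 4.0000)
after link 2: o_2 = (5.6569, 1.4142, 6.0000)
after link 3: o_3 = (9.5459, 1.0607, 10.3301)
after link 4: o_4 = (11.3831, 2.8978, 8.8301)

11.383 2.898 8.830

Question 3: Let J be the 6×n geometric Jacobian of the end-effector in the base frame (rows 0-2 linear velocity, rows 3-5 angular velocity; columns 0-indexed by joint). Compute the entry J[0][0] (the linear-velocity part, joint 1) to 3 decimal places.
-2.898

axis z_0 = ẑ; lever o_n−o_0 = (11.3831,2.8978,8.8301)
cross product → J_v[:, 0] = (-2.8978,11.3831,0.0000)
J_ω[:, 0] = z_0
entry J[0][0] = -2.8978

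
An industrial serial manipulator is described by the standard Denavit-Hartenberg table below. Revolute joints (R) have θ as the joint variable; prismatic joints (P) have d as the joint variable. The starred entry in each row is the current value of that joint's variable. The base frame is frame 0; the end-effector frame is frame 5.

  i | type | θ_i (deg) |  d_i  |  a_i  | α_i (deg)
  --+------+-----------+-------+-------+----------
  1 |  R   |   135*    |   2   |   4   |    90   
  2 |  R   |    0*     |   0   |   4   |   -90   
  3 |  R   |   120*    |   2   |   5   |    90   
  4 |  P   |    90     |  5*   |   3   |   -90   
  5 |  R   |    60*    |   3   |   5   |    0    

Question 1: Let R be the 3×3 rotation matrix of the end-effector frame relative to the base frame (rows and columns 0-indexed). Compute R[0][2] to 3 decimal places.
0.259

End-effector z-axis (col 2 of R) = (0.2588,0.9659,0.0000)
R[0][2] = 0.2588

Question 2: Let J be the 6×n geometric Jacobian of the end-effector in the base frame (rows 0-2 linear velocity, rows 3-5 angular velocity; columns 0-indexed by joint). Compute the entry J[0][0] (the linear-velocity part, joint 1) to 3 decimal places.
axis z_0 = ẑ; lever o_n−o_0 = (-6.8215,3.8984,9.5000)
cross product → J_v[:, 0] = (-3.8984,-6.8215,0.0000)
J_ω[:, 0] = z_0
entry J[0][0] = -3.8984

-3.898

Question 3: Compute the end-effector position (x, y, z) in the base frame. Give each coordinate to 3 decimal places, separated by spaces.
-6.822 3.898 9.500

after link 1: o_1 = (-2.8284, 2.8284, 2.0000)
after link 2: o_2 = (-5.6569, 5.6569, 2.0000)
after link 3: o_3 = (-6.9509, 0.8272, 4.0000)
after link 4: o_4 = (-11.7806, 2.1213, 7.0000)
after link 5: o_5 = (-6.8215, 3.8984, 9.5000)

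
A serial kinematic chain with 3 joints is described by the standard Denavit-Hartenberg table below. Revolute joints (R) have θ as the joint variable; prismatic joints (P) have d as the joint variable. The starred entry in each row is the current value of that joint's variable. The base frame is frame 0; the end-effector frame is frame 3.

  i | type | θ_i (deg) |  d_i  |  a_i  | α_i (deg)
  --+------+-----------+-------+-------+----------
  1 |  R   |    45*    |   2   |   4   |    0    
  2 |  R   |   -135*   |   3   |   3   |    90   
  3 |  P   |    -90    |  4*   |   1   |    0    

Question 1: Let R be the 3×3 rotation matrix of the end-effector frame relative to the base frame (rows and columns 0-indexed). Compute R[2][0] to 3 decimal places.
End-effector x-axis (col 0 of R) = (-0.0000,-0.0000,-1.0000)
R[2][0] = -1.0000

-1.000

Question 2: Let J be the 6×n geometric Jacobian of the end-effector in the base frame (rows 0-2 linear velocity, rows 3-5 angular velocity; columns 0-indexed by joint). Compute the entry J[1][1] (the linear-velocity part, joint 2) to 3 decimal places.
-4.000

axis z_1 = (0.0000,0.0000,1.0000); lever o_n−o_1 = (-4.0000,-3.0000,2.0000)
cross product → J_v[:, 1] = (3.0000,-4.0000,0.0000)
J_ω[:, 1] = z_1
entry J[1][1] = -4.0000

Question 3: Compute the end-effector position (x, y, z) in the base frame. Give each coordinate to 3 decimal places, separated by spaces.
after link 1: o_1 = (2.8284, 2.8284, 2.0000)
after link 2: o_2 = (2.8284, -0.1716, 5.0000)
after link 3: o_3 = (-1.1716, -0.1716, 4.0000)

-1.172 -0.172 4.000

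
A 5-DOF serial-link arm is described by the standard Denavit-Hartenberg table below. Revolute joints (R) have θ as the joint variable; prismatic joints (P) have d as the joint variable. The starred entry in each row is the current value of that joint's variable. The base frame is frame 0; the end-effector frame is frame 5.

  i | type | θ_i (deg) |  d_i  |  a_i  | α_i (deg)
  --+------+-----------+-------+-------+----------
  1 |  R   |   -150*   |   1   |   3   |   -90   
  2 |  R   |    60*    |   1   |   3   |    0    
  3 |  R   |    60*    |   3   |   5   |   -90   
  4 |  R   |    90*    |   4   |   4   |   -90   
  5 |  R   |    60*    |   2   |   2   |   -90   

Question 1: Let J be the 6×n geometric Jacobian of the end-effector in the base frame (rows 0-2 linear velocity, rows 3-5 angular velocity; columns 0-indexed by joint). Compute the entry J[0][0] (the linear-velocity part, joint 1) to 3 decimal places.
axis z_0 = ẑ; lever o_n−o_0 = (-1.3971,0.3481,-3.0622)
cross product → J_v[:, 0] = (-0.3481,-1.3971,0.0000)
J_ω[:, 0] = z_0
entry J[0][0] = -0.3481

-0.348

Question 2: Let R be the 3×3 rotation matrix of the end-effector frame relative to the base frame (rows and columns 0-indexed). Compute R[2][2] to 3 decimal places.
-0.250

End-effector z-axis (col 2 of R) = (0.0580,-0.9665,-0.2500)
R[2][2] = -0.2500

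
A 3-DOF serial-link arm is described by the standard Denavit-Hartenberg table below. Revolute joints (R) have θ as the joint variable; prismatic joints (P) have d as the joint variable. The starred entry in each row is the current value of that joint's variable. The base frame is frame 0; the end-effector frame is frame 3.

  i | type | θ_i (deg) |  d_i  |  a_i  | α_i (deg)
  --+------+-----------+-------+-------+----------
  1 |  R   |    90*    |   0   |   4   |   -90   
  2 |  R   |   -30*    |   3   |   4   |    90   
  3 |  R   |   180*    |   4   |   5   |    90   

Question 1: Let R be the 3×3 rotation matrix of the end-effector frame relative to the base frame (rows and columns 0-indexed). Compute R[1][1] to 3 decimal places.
End-effector y-axis (col 1 of R) = (0.0000,-0.5000,0.8660)
R[1][1] = -0.5000

-0.500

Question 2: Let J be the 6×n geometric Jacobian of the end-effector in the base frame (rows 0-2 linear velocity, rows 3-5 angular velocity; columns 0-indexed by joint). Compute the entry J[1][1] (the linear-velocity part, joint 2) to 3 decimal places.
2.964

axis z_1 = (-1.0000,0.0000,0.0000); lever o_n−o_1 = (-3.0000,-2.8660,2.9641)
cross product → J_v[:, 1] = (0.0000,2.9641,2.8660)
J_ω[:, 1] = z_1
entry J[1][1] = 2.9641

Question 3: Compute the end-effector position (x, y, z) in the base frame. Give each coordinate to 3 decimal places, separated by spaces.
-3.000 1.134 2.964

after link 1: o_1 = (0.0000, 4.0000, 0.0000)
after link 2: o_2 = (-3.0000, 7.4641, 2.0000)
after link 3: o_3 = (-3.0000, 1.1340, 2.9641)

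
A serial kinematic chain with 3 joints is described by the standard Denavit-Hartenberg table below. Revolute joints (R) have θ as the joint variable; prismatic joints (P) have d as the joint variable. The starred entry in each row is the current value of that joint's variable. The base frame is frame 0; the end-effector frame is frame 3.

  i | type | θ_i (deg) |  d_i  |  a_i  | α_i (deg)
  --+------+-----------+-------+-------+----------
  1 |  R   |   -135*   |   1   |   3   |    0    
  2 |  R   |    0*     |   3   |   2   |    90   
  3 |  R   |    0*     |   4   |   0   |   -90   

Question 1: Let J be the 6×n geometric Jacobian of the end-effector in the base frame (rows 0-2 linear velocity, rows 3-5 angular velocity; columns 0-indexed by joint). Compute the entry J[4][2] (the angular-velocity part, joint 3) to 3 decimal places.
axis z_2 = (-0.7071,0.7071,0.0000); lever o_n−o_2 = (-2.8284,2.8284,0.0000)
cross product → J_v[:, 2] = (-0.0000,-0.0000,0.0000)
J_ω[:, 2] = z_2
entry J[4][2] = 0.7071

0.707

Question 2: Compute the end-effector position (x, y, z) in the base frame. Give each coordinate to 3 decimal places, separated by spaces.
-6.364 -0.707 4.000

after link 1: o_1 = (-2.1213, -2.1213, 1.0000)
after link 2: o_2 = (-3.5355, -3.5355, 4.0000)
after link 3: o_3 = (-6.3640, -0.7071, 4.0000)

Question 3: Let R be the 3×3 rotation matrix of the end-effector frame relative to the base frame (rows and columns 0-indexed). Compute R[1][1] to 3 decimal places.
-0.707

End-effector y-axis (col 1 of R) = (0.7071,-0.7071,0.0000)
R[1][1] = -0.7071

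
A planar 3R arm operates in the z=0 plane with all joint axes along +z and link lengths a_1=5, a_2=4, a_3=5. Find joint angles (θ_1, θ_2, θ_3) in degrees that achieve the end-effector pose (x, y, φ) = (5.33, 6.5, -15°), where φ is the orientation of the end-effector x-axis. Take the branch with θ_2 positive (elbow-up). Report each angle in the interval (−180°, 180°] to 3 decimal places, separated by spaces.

59.996 60.003 -134.999

wrist centre = target − a_3·(cos φ, sin φ) = (0.5004, 7.7941)
cos θ_2 = (60.9983−5²−4²)/(2·5·4) = 0.5000; θ_2 = 60.0028° (elbow-up)
β = atan2(7.7941,0.5004) = 86.3267°; ψ = atan2(3.4642,6.9998) = 26.3307°
θ_1 = β − ψ = 59.9960°
θ_3 = φ − θ_1 − θ_2 = -134.9988° (wrapped to (-180°,180°])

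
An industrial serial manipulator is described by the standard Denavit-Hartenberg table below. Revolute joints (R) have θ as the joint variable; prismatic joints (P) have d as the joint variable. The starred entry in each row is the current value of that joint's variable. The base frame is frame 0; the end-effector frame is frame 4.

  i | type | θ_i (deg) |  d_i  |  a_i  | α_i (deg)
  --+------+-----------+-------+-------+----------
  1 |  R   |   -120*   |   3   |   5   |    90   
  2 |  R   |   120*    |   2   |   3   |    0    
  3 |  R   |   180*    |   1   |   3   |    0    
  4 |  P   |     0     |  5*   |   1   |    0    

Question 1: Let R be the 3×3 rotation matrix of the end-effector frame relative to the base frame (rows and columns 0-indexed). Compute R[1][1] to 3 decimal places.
End-effector y-axis (col 1 of R) = (-0.4330,-0.7500,0.5000)
R[1][1] = -0.7500

-0.750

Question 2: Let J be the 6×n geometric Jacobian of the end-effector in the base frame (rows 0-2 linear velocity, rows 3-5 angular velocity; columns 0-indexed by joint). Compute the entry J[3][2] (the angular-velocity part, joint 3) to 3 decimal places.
axis z_2 = (-0.8660,0.5000,0.0000); lever o_n−o_2 = (-6.1962,1.2679,-3.4641)
cross product → J_v[:, 2] = (-1.7321,-3.0000,2.0000)
J_ω[:, 2] = z_2
entry J[3][2] = -0.8660

-0.866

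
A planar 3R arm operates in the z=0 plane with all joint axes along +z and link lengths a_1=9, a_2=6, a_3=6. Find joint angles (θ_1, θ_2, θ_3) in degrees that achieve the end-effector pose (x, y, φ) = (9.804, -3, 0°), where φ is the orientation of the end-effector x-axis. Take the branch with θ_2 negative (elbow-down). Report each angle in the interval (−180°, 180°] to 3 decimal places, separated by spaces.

wrist centre = target − a_3·(cos φ, sin φ) = (3.8040, -3.0000)
cos θ_2 = (23.4704−9²−6²)/(2·9·6) = -0.8660; θ_2 = -149.9988° (elbow-down)
β = atan2(-3.0000,3.8040) = -38.2608°; ψ = atan2(-3.0001,3.8039) = -38.2625°
θ_1 = β − ψ = 0.0017°
θ_3 = φ − θ_1 − θ_2 = 149.9971° (wrapped to (-180°,180°])

0.002 -149.999 149.997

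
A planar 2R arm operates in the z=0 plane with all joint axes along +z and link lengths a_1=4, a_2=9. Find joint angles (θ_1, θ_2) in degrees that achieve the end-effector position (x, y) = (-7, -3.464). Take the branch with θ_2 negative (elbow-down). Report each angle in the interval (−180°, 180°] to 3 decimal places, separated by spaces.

-60.000 -120.001

cos θ_2 = (60.9993−4²−9²)/(2·4·9) = -0.5000; θ_2 = -120.0006° (elbow-down)
β = atan2(-3.4640,-7.0000) = -153.6712°; ψ = atan2(-7.7942,-0.5001) = -93.6712°
θ_1 = β − ψ = -60.0000°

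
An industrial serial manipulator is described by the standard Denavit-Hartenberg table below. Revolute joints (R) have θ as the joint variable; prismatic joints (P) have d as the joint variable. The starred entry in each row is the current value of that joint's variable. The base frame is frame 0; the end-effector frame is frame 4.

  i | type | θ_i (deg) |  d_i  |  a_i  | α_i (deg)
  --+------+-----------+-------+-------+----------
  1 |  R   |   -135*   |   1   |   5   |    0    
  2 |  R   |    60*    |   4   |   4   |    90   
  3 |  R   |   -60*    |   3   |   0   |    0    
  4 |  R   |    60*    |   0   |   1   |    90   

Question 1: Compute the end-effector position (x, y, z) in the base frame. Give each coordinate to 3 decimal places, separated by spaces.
after link 1: o_1 = (-3.5355, -3.5355, 1.0000)
after link 2: o_2 = (-2.5003, -7.3992, 5.0000)
after link 3: o_3 = (-5.3980, -8.1757, 5.0000)
after link 4: o_4 = (-5.1392, -9.1416, 5.0000)

-5.139 -9.142 5.000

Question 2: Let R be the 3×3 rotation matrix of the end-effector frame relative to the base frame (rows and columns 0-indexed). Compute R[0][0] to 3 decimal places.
End-effector x-axis (col 0 of R) = (0.2588,-0.9659,0.0000)
R[0][0] = 0.2588

0.259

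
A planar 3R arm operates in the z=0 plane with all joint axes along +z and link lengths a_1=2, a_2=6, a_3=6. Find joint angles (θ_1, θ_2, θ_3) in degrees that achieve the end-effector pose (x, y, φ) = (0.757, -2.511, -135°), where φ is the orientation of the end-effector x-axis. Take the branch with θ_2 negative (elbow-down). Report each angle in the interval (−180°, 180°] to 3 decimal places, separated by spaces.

120.012 -120.014 -134.998

wrist centre = target − a_3·(cos φ, sin φ) = (4.9996, 1.7316)
cos θ_2 = (27.9950−2²−6²)/(2·2·6) = -0.5002; θ_2 = -120.0138° (elbow-down)
β = atan2(1.7316,4.9996) = 19.1037°; ψ = atan2(-5.1954,-1.0013) = -100.9082°
θ_1 = β − ψ = 120.0119°
θ_3 = φ − θ_1 − θ_2 = -134.9981° (wrapped to (-180°,180°])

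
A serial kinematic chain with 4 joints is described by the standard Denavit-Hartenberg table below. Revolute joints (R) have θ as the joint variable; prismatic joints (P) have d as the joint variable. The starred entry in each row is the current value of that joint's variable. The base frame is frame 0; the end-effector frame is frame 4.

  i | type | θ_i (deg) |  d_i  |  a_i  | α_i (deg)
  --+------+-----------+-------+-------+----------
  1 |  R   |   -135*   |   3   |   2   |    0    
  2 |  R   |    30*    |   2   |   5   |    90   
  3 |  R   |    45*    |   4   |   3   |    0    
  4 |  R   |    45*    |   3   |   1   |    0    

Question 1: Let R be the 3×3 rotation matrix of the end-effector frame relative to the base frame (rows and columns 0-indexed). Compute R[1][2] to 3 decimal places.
End-effector z-axis (col 2 of R) = (-0.9659,0.2588,0.0000)
R[1][2] = 0.2588

0.259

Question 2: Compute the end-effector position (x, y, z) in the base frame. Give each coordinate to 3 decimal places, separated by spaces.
after link 1: o_1 = (-1.4142, -1.4142, 3.0000)
after link 2: o_2 = (-2.7083, -6.2438, 5.0000)
after link 3: o_3 = (-7.1211, -7.2576, 7.1213)
after link 4: o_4 = (-10.0188, -6.4811, 8.1213)

-10.019 -6.481 8.121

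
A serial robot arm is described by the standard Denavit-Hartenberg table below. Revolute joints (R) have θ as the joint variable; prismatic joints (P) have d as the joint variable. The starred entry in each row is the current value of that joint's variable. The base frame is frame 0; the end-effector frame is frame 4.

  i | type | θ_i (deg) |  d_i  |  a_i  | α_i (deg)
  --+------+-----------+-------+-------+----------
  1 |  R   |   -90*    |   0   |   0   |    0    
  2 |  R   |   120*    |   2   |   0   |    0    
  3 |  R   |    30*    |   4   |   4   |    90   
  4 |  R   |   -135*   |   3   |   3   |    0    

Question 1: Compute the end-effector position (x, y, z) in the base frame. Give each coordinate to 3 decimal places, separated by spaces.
after link 1: o_1 = (0.0000, 0.0000, 0.0000)
after link 2: o_2 = (0.0000, 0.0000, 2.0000)
after link 3: o_3 = (2.0000, 3.4641, 6.0000)
after link 4: o_4 = (3.5374, 0.1270, 3.8787)

3.537 0.127 3.879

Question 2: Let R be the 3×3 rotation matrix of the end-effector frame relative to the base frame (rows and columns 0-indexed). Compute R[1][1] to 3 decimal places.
0.612

End-effector y-axis (col 1 of R) = (0.3536,0.6124,-0.7071)
R[1][1] = 0.6124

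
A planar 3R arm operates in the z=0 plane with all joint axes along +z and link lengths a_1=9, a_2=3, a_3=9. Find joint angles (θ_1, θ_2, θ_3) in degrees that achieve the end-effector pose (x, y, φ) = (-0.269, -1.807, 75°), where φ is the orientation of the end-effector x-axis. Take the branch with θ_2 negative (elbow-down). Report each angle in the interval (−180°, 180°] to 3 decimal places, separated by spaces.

wrist centre = target − a_3·(cos φ, sin φ) = (-2.5984, -10.5003)
cos θ_2 = (117.0085−9²−3²)/(2·9·3) = 0.5002; θ_2 = -59.9896° (elbow-down)
β = atan2(-10.5003,-2.5984) = -103.8990°; ψ = atan2(-2.5978,10.5005) = -13.8959°
θ_1 = β − ψ = -90.0031°
θ_3 = φ − θ_1 − θ_2 = -135.0073° (wrapped to (-180°,180°])

-90.003 -59.990 -135.007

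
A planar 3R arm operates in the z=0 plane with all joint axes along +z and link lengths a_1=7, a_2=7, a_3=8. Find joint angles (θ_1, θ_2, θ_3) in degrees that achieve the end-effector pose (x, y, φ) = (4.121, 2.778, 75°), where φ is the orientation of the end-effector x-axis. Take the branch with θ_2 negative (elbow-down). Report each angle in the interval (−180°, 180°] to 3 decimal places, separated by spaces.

wrist centre = target − a_3·(cos φ, sin φ) = (2.0504, -4.9494)
cos θ_2 = (28.7010−7²−7²)/(2·7·7) = -0.7071; θ_2 = -135.0021° (elbow-down)
β = atan2(-4.9494,2.0504) = -67.4967°; ψ = atan2(-4.9496,2.0501) = -67.5011°
θ_1 = β − ψ = 0.0044°
θ_3 = φ − θ_1 − θ_2 = -150.0023° (wrapped to (-180°,180°])

0.004 -135.002 -150.002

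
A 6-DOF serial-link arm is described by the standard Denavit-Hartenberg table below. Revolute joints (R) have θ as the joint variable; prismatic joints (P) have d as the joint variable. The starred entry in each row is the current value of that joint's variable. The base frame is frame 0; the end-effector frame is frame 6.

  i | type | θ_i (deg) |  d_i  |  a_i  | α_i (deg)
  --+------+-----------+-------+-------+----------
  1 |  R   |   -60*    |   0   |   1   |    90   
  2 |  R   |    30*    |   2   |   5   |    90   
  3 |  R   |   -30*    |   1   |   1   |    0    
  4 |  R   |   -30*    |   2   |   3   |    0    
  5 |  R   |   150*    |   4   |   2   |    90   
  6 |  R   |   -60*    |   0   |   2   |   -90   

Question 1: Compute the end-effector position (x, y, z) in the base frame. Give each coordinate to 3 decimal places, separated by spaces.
after link 1: o_1 = (0.5000, -0.8660, 0.0000)
after link 2: o_2 = (0.9330, -5.6160, 2.5000)
after link 3: o_3 = (1.9910, -6.4486, 2.0670)
after link 4: o_4 = (5.3905, -7.1405, 1.0849)
after link 5: o_5 = (4.6585, -9.8726, -2.3792)
after link 6: o_6 = (3.3595, -9.6226, -0.8792)

3.359 -9.623 -0.879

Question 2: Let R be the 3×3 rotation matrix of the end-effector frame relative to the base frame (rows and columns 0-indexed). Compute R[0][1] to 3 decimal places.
-0.433

End-effector y-axis (col 1 of R) = (-0.4330,0.7500,-0.5000)
R[0][1] = -0.4330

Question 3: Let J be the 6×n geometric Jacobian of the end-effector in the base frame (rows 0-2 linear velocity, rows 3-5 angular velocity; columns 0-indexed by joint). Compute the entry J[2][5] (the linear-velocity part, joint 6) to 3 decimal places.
axis z_5 = (0.4330,-0.7500,0.5000); lever o_n−o_5 = (-1.2990,0.2500,1.5000)
cross product → J_v[:, 5] = (-1.2500,-1.2990,-0.8660)
J_ω[:, 5] = z_5
entry J[2][5] = -0.8660

-0.866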